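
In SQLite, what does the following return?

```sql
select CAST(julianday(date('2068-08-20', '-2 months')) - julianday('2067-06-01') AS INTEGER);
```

385

Adding -2 months to 2068-08-20 gives 2068-06-20.
29 days remain in June 2067 after the 1st (30 − 1).
Full months from July 2067 through May 2068 contribute their day counts.
Then 20 days into June 2068.
Total: 29 + 31 + 31 + 30 + 31 + 30 + 31 + 31 + 29 + 31 + 30 + 31 + 20 = 385.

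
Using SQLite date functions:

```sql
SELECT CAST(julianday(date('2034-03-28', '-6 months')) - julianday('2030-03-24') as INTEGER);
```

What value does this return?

1284

Adding -6 months to 2034-03-28 gives 2033-09-28.
7 days remain in March 2030 after the 24th (31 − 24).
Full months from April 2030 through August 2033 contribute their day counts.
Then 28 days into September 2033.
Total: 7 + 30 + 31 + 30 + 31 + 31 + 30 + 31 + 30 + 31 + 31 + 28 + 31 + 30 + 31 + 30 + 31 + 31 + 30 + 31 + 30 + 31 + 31 + 29 + 31 + 30 + 31 + 30 + 31 + 31 + 30 + 31 + 30 + 31 + 31 + 28 + 31 + 30 + 31 + 30 + 31 + 31 + 28 = 1284.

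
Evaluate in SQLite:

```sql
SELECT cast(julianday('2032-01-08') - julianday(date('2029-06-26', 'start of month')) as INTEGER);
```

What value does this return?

951

`start of month` rewinds 2029-06-26 to 2029-06-01.
29 days remain in June 2029 after the 1st (30 − 1).
Full months from July 2029 through December 2031 contribute their day counts.
Then 8 days into January 2032.
Total: 29 + 31 + 31 + 30 + 31 + 30 + 31 + 31 + 28 + 31 + 30 + 31 + 30 + 31 + 31 + 30 + 31 + 30 + 31 + 31 + 28 + 31 + 30 + 31 + 30 + 31 + 31 + 30 + 31 + 30 + 31 + 8 = 951.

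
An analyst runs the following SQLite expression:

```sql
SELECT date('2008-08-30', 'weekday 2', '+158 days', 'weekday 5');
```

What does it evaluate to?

2009-02-13

`weekday 2` advances to the next Tuesday; 2008-08-30 is a Saturday, so it moves forward to 2008-09-02.
Applying '+158 days' to 2008-09-02: counting 158 days forward gives 2009-02-07.
`weekday 5` advances to the next Friday; 2009-02-07 is a Saturday, so it moves forward to 2009-02-13.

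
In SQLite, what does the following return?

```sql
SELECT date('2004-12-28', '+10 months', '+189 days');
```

Adding +10 months to 2004-12-28 gives 2005-10-28.
Applying '+189 days' to 2005-10-28: counting 189 days forward gives 2006-05-05.

2006-05-05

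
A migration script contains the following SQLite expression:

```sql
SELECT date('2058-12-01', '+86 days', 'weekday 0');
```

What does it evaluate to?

Applying '+86 days' to 2058-12-01: counting 86 days forward gives 2059-02-25.
`weekday 0` advances to the next Sunday; 2059-02-25 is a Tuesday, so it moves forward to 2059-03-02.

2059-03-02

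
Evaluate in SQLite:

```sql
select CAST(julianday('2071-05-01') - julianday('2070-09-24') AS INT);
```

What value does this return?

6 days remain in September 2070 after the 24th (30 − 24).
Full months from October 2070 through April 2071 contribute their day counts.
Then 1 day into May 2071.
Total: 6 + 31 + 30 + 31 + 31 + 28 + 31 + 30 + 1 = 219.

219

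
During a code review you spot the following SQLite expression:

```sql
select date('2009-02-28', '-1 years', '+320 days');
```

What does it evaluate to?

2009-01-13

Adding -1 year to 2009-02-28 gives 2008-02-28.
Applying '+320 days' to 2008-02-28: counting 320 days forward gives 2009-01-13.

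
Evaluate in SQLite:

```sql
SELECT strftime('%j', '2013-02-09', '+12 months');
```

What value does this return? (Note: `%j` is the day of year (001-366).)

040

First apply '+12 months': 2013-02-09 → 2014-02-09.
Day-of-year for 2014-02-09: days since 2014-01-01 inclusive = 40, zero-padded to 040.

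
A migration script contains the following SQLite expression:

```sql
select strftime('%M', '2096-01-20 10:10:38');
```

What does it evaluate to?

`%M` extracts the 2-digit minute: 10.

10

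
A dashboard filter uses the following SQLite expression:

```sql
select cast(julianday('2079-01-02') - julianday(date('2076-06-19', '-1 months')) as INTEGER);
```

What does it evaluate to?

958

Adding -1 month to 2076-06-19 gives 2076-05-19.
12 days remain in May 2076 after the 19th (31 − 19).
Full months from June 2076 through December 2078 contribute their day counts.
Then 2 days into January 2079.
Total: 12 + 30 + 31 + 31 + 30 + 31 + 30 + 31 + 31 + 28 + 31 + 30 + 31 + 30 + 31 + 31 + 30 + 31 + 30 + 31 + 31 + 28 + 31 + 30 + 31 + 30 + 31 + 31 + 30 + 31 + 30 + 31 + 2 = 958.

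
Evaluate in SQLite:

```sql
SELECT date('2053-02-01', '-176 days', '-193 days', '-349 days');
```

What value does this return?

Applying '-176 days' to 2053-02-01: counting 176 days back gives 2052-08-09.
Applying '-193 days' to 2052-08-09: counting 193 days back gives 2052-01-29.
Applying '-349 days' to 2052-01-29: counting 349 days back gives 2051-02-14.

2051-02-14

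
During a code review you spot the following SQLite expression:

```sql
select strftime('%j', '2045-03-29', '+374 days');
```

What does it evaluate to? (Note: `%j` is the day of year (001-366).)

First apply '+374 days': 2045-03-29 → 2046-04-07.
Day-of-year for 2046-04-07: days since 2046-01-01 inclusive = 97, zero-padded to 097.

097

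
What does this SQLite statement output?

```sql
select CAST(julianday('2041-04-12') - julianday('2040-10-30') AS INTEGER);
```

164

1 day remains in October 2040 after the 30th (31 − 30).
November 2040: 30 days.
December 2040: 31 days.
January 2041: 31 days.
February 2041: 28 days.
March 2041: 31 days.
Then 12 days into April 2041.
Total: 1 + 30 + 31 + 31 + 28 + 31 + 12 = 164.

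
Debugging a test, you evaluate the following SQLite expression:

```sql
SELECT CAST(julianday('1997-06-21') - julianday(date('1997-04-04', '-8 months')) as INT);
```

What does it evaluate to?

Adding -8 months to 1997-04-04 gives 1996-08-04.
27 days remain in August 1996 after the 4th (31 − 4).
Full months from September 1996 through May 1997 contribute their day counts.
Then 21 days into June 1997.
Total: 27 + 30 + 31 + 30 + 31 + 31 + 28 + 31 + 30 + 31 + 21 = 321.

321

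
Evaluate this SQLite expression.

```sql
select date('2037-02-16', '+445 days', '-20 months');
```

2036-09-07

Applying '+445 days' to 2037-02-16: counting 445 days forward gives 2038-05-07.
Adding -20 months to 2038-05-07 gives 2036-09-07.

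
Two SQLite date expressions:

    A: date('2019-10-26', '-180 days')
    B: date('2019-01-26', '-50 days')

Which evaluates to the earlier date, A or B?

A = 2019-04-29.
B = 2018-12-07.
B is earlier.

B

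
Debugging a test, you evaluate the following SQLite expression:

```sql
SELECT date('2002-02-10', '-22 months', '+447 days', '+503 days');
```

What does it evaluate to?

2002-11-16

Adding -22 months to 2002-02-10 gives 2000-04-10.
Applying '+447 days' to 2000-04-10: counting 447 days forward gives 2001-07-01.
Applying '+503 days' to 2001-07-01: counting 503 days forward gives 2002-11-16.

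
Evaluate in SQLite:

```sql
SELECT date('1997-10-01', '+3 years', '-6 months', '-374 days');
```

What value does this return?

1999-03-24

Adding +3 years to 1997-10-01 gives 2000-10-01.
Adding -6 months to 2000-10-01 gives 2000-04-01.
Applying '-374 days' to 2000-04-01: counting 374 days back gives 1999-03-24.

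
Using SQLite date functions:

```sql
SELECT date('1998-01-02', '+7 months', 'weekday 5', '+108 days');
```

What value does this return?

Adding +7 months to 1998-01-02 gives 1998-08-02.
`weekday 5` advances to the next Friday; 1998-08-02 is a Sunday, so it moves forward to 1998-08-07.
Applying '+108 days' to 1998-08-07: counting 108 days forward gives 1998-11-23.

1998-11-23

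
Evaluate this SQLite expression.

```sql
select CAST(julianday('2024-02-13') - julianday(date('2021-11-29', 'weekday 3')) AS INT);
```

804

`weekday 3` advances to the next Wednesday; 2021-11-29 is a Monday, so it moves forward to 2021-12-01.
30 days remain in December 2021 after the 1st (31 − 1).
Full months from January 2022 through January 2024 contribute their day counts.
Then 13 days into February 2024.
Total: 30 + 31 + 28 + 31 + 30 + 31 + 30 + 31 + 31 + 30 + 31 + 30 + 31 + 31 + 28 + 31 + 30 + 31 + 30 + 31 + 31 + 30 + 31 + 30 + 31 + 31 + 13 = 804.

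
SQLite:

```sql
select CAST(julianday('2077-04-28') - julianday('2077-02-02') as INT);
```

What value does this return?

85

26 days remain in February 2077 after the 2nd (28 − 2).
March 2077: 31 days.
Then 28 days into April 2077.
Total: 26 + 31 + 28 = 85.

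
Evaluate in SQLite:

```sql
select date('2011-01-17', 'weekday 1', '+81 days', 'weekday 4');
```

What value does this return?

2011-04-14

`weekday 1` advances to the next Monday; 2011-01-17 is already a Monday, so it stays at 2011-01-17.
Applying '+81 days' to 2011-01-17: counting 81 days forward gives 2011-04-08.
`weekday 4` advances to the next Thursday; 2011-04-08 is a Friday, so it moves forward to 2011-04-14.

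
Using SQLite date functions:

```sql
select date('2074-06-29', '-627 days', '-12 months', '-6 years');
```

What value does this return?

2065-10-10

Applying '-627 days' to 2074-06-29: counting 627 days back gives 2072-10-10.
Adding -12 months to 2072-10-10 gives 2071-10-10.
Adding -6 years to 2071-10-10 gives 2065-10-10.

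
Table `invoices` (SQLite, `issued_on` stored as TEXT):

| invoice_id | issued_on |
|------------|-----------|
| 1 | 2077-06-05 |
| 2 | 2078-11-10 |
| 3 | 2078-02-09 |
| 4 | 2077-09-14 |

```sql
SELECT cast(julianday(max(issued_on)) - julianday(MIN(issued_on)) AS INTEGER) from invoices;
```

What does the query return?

523

MIN = 2077-06-05, MAX = 2078-11-10.
25 days remain in June 2077 after the 5th (30 − 5).
Full months from July 2077 through October 2078 contribute their day counts.
Then 10 days into November 2078.
Total: 25 + 31 + 31 + 30 + 31 + 30 + 31 + 31 + 28 + 31 + 30 + 31 + 30 + 31 + 31 + 30 + 31 + 10 = 523.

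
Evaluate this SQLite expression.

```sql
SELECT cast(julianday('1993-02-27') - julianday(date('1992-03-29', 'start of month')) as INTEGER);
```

`start of month` rewinds 1992-03-29 to 1992-03-01.
30 days remain in March 1992 after the 1st (31 − 1).
Full months from April 1992 through January 1993 contribute their day counts.
Then 27 days into February 1993.
Total: 30 + 30 + 31 + 30 + 31 + 31 + 30 + 31 + 30 + 31 + 31 + 27 = 363.

363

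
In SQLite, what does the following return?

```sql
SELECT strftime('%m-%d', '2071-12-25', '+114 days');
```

04-17

First apply '+114 days': 2071-12-25 → 2072-04-17.
`%m-%d` extracts the month-day: 04-17.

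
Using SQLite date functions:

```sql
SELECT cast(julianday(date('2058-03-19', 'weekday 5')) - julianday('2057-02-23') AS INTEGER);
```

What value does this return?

392

`weekday 5` advances to the next Friday; 2058-03-19 is a Tuesday, so it moves forward to 2058-03-22.
5 days remain in February 2057 after the 23rd (28 − 23).
Full months from March 2057 through February 2058 contribute their day counts.
Then 22 days into March 2058.
Total: 5 + 31 + 30 + 31 + 30 + 31 + 31 + 30 + 31 + 30 + 31 + 31 + 28 + 22 = 392.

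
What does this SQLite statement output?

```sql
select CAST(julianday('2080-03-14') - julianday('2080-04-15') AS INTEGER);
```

17 days remain in March 2080 after the 14th (31 − 14).
Then 15 days into April 2080.
Total: 17 + 15 = 32.
The subtraction is earlier − later, so the result is −32 → -32.

-32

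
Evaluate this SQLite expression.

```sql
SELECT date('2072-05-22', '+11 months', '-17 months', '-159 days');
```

2071-06-16

Adding +11 months to 2072-05-22 gives 2073-04-22.
Adding -17 months to 2073-04-22 gives 2071-11-22.
Applying '-159 days' to 2071-11-22: counting 159 days back gives 2071-06-16.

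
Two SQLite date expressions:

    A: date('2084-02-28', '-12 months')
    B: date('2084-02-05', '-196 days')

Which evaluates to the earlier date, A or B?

A

A = 2083-02-28.
B = 2083-07-24.
A is earlier.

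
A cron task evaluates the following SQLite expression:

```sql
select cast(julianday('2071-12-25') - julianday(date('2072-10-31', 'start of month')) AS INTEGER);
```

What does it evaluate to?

-281

`start of month` rewinds 2072-10-31 to 2072-10-01.
6 days remain in December 2071 after the 25th (31 − 25).
Full months from January 2072 through September 2072 contribute their day counts.
Then 1 day into October 2072.
Total: 6 + 31 + 29 + 31 + 30 + 31 + 30 + 31 + 31 + 30 + 1 = 281.
The subtraction is earlier − later, so the result is −281 → -281.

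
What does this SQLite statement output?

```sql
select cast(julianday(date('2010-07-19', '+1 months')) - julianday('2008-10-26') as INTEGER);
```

662

Adding +1 month to 2010-07-19 gives 2010-08-19.
5 days remain in October 2008 after the 26th (31 − 26).
Full months from November 2008 through July 2010 contribute their day counts.
Then 19 days into August 2010.
Total: 5 + 30 + 31 + 31 + 28 + 31 + 30 + 31 + 30 + 31 + 31 + 30 + 31 + 30 + 31 + 31 + 28 + 31 + 30 + 31 + 30 + 31 + 19 = 662.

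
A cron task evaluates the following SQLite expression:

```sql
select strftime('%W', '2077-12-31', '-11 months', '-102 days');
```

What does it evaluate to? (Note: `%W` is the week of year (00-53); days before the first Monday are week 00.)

42

First apply '-11 months', '-102 days': 2077-12-31 → 2076-10-21.
2076-10-21 is a Wednesday. SQLite's %W counts Mondays since the year started; the result is 42.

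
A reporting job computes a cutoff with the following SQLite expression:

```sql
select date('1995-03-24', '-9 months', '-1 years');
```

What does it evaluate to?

1993-06-24

Adding -9 months to 1995-03-24 gives 1994-06-24.
Adding -1 year to 1994-06-24 gives 1993-06-24.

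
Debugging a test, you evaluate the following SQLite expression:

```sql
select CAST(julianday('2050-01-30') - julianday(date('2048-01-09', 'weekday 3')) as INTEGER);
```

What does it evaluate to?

746

`weekday 3` advances to the next Wednesday; 2048-01-09 is a Thursday, so it moves forward to 2048-01-15.
16 days remain in January 2048 after the 15th (31 − 15).
Full months from February 2048 through December 2049 contribute their day counts.
Then 30 days into January 2050.
Total: 16 + 29 + 31 + 30 + 31 + 30 + 31 + 31 + 30 + 31 + 30 + 31 + 31 + 28 + 31 + 30 + 31 + 30 + 31 + 31 + 30 + 31 + 30 + 31 + 30 = 746.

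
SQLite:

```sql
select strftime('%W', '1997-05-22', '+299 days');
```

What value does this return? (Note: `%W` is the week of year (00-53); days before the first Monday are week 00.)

11

First apply '+299 days': 1997-05-22 → 1998-03-17.
1998-03-17 is a Tuesday. SQLite's %W counts Mondays since the year started; the result is 11.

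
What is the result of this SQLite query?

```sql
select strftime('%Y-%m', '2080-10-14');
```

`%Y-%m` extracts the year-month: 2080-10.

2080-10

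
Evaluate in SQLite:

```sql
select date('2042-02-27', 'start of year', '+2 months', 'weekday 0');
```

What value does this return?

2042-03-02

`start of year` rewinds 2042-02-27 to 2042-01-01.
Adding +2 months to 2042-01-01 gives 2042-03-01.
`weekday 0` advances to the next Sunday; 2042-03-01 is a Saturday, so it moves forward to 2042-03-02.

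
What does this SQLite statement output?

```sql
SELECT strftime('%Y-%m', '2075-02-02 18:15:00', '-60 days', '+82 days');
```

First apply '-60 days', '+82 days': 2075-02-02 18:15:00 → 2075-02-24 18:15:00.
`%Y-%m` extracts the year-month: 2075-02.

2075-02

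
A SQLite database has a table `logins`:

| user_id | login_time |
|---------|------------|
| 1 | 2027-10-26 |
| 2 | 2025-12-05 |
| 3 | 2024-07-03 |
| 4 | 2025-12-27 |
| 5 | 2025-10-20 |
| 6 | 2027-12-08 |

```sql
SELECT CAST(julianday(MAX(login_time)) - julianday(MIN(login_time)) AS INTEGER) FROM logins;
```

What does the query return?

MIN = 2024-07-03, MAX = 2027-12-08.
28 days remain in July 2024 after the 3rd (31 − 3).
Full months from August 2024 through November 2027 contribute their day counts.
Then 8 days into December 2027.
Total: 28 + 31 + 30 + 31 + 30 + 31 + 31 + 28 + 31 + 30 + 31 + 30 + 31 + 31 + 30 + 31 + 30 + 31 + 31 + 28 + 31 + 30 + 31 + 30 + 31 + 31 + 30 + 31 + 30 + 31 + 31 + 28 + 31 + 30 + 31 + 30 + 31 + 31 + 30 + 31 + 30 + 8 = 1253.

1253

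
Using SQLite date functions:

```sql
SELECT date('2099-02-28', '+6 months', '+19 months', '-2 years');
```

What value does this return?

2099-03-28

Adding +6 months to 2099-02-28 gives 2099-08-28.
Adding +19 months to 2099-08-28 gives 2101-03-28.
Adding -2 years to 2101-03-28 gives 2099-03-28.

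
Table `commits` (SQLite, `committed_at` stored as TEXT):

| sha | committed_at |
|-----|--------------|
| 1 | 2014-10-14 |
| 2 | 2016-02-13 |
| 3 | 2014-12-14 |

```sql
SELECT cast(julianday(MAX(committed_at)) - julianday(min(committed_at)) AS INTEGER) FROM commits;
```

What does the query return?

MIN = 2014-10-14, MAX = 2016-02-13.
17 days remain in October 2014 after the 14th (31 − 14).
Full months from November 2014 through January 2016 contribute their day counts.
Then 13 days into February 2016.
Total: 17 + 30 + 31 + 31 + 28 + 31 + 30 + 31 + 30 + 31 + 31 + 30 + 31 + 30 + 31 + 31 + 13 = 487.

487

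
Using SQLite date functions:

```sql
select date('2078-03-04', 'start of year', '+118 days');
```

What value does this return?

2078-04-29

`start of year` rewinds 2078-03-04 to 2078-01-01.
Applying '+118 days' to 2078-01-01: counting 118 days forward gives 2078-04-29.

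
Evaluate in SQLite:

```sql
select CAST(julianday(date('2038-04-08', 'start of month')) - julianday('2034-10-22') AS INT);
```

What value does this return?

`start of month` rewinds 2038-04-08 to 2038-04-01.
9 days remain in October 2034 after the 22nd (31 − 22).
Full months from November 2034 through March 2038 contribute their day counts.
Then 1 day into April 2038.
Total: 9 + 30 + 31 + 31 + 28 + 31 + 30 + 31 + 30 + 31 + 31 + 30 + 31 + 30 + 31 + 31 + 29 + 31 + 30 + 31 + 30 + 31 + 31 + 30 + 31 + 30 + 31 + 31 + 28 + 31 + 30 + 31 + 30 + 31 + 31 + 30 + 31 + 30 + 31 + 31 + 28 + 31 + 1 = 1257.

1257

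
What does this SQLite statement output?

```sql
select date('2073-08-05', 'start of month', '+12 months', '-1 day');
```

2074-07-31

`start of month` rewinds 2073-08-05 to 2073-08-01.
Adding +12 months to 2073-08-01 gives 2074-08-01.
Going back 1 day from 2074-08-01 reaches 2074-07-31 (last day of July, 31 days).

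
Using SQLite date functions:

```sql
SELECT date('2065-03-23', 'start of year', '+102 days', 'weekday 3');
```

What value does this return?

2065-04-15

`start of year` rewinds 2065-03-23 to 2065-01-01.
Applying '+102 days' to 2065-01-01: counting 102 days forward gives 2065-04-13.
`weekday 3` advances to the next Wednesday; 2065-04-13 is a Monday, so it moves forward to 2065-04-15.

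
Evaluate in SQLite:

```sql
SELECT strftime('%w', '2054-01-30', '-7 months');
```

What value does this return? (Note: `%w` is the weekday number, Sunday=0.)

First apply '-7 months': 2054-01-30 → 2053-06-30.
2053-06-30 is a Monday; with Sunday=0 that is 1.

1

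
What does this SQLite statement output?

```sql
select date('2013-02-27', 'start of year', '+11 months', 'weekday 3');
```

2013-12-04

`start of year` rewinds 2013-02-27 to 2013-01-01.
Adding +11 months to 2013-01-01 gives 2013-12-01.
`weekday 3` advances to the next Wednesday; 2013-12-01 is a Sunday, so it moves forward to 2013-12-04.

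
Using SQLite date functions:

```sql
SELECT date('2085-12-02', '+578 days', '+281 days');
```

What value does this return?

Applying '+578 days' to 2085-12-02: counting 578 days forward gives 2087-07-03.
Applying '+281 days' to 2087-07-03: counting 281 days forward gives 2088-04-09.

2088-04-09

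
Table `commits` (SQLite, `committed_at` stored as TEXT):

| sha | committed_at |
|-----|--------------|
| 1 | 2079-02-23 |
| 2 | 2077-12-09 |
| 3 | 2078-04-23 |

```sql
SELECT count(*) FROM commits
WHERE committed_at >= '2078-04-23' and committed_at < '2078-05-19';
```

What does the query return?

Rows in [2078-04-23, 2078-05-19): 2078-04-23 → 1 row.

1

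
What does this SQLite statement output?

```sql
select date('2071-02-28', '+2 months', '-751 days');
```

Adding +2 months to 2071-02-28 gives 2071-04-28.
Applying '-751 days' to 2071-04-28: counting 751 days back gives 2069-04-07.

2069-04-07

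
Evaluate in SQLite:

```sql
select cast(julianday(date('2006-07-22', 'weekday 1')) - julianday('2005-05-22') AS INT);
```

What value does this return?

`weekday 1` advances to the next Monday; 2006-07-22 is a Saturday, so it moves forward to 2006-07-24.
9 days remain in May 2005 after the 22nd (31 − 22).
Full months from June 2005 through June 2006 contribute their day counts.
Then 24 days into July 2006.
Total: 9 + 30 + 31 + 31 + 30 + 31 + 30 + 31 + 31 + 28 + 31 + 30 + 31 + 30 + 24 = 428.

428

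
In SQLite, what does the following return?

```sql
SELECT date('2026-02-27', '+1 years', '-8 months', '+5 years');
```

Adding +1 year to 2026-02-27 gives 2027-02-27.
Adding -8 months to 2027-02-27 gives 2026-06-27.
Adding +5 years to 2026-06-27 gives 2031-06-27.

2031-06-27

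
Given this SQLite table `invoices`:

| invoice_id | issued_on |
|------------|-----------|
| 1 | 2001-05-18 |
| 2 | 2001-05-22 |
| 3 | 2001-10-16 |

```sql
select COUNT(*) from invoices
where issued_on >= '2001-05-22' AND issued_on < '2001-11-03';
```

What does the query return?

2

Rows in [2001-05-22, 2001-11-03): 2001-05-22, 2001-10-16 → 2 rows.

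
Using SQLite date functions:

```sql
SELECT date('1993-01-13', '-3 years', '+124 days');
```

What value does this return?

1990-05-17

Adding -3 years to 1993-01-13 gives 1990-01-13.
Applying '+124 days' to 1990-01-13: counting 124 days forward gives 1990-05-17.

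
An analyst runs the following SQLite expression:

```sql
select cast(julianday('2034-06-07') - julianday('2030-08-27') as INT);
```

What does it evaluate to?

1380

4 days remain in August 2030 after the 27th (31 − 27).
Full months from September 2030 through May 2034 contribute their day counts.
Then 7 days into June 2034.
Total: 4 + 30 + 31 + 30 + 31 + 31 + 28 + 31 + 30 + 31 + 30 + 31 + 31 + 30 + 31 + 30 + 31 + 31 + 29 + 31 + 30 + 31 + 30 + 31 + 31 + 30 + 31 + 30 + 31 + 31 + 28 + 31 + 30 + 31 + 30 + 31 + 31 + 30 + 31 + 30 + 31 + 31 + 28 + 31 + 30 + 31 + 7 = 1380.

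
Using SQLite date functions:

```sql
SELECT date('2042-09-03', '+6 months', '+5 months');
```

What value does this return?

2043-08-03

Adding +6 months to 2042-09-03 gives 2043-03-03.
Adding +5 months to 2043-03-03 gives 2043-08-03.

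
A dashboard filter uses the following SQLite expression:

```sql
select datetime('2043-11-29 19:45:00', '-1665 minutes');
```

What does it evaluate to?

1665 minutes = 27h 45m; -1665 minutes from 2043-11-29 19:45:00 is 2043-11-28 16:00:00 (crosses midnight).

2043-11-28 16:00:00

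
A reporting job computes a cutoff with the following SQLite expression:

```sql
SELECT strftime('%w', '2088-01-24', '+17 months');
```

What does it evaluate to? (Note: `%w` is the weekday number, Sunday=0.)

5

First apply '+17 months': 2088-01-24 → 2089-06-24.
2089-06-24 is a Friday; with Sunday=0 that is 5.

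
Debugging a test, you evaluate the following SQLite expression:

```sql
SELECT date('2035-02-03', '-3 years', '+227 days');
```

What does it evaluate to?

Adding -3 years to 2035-02-03 gives 2032-02-03.
Applying '+227 days' to 2032-02-03: counting 227 days forward gives 2032-09-17.

2032-09-17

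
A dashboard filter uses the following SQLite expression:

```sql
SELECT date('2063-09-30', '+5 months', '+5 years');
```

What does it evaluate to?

Adding +5 months to 2063-09-30 targets 2064-02-30. February 2064 has only 29 days, so SQLite normalizes the 1-day overflow forward to 2064-03-01.
Adding +5 years to 2064-03-01 gives 2069-03-01.

2069-03-01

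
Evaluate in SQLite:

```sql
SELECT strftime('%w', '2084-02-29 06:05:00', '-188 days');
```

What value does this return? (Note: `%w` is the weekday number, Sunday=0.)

3

First apply '-188 days': 2084-02-29 06:05:00 → 2083-08-25 06:05:00.
2083-08-25 is a Wednesday; with Sunday=0 that is 3.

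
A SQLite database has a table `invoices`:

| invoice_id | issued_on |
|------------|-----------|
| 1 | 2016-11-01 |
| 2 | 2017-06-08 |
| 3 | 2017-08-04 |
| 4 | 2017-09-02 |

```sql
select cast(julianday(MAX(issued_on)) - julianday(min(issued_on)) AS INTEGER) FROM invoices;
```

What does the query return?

305

MIN = 2016-11-01, MAX = 2017-09-02.
29 days remain in November 2016 after the 1st (30 − 1).
Full months from December 2016 through August 2017 contribute their day counts.
Then 2 days into September 2017.
Total: 29 + 31 + 31 + 28 + 31 + 30 + 31 + 30 + 31 + 31 + 2 = 305.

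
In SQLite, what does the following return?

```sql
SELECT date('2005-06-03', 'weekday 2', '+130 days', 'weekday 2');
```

2005-10-18

`weekday 2` advances to the next Tuesday; 2005-06-03 is a Friday, so it moves forward to 2005-06-07.
Applying '+130 days' to 2005-06-07: counting 130 days forward gives 2005-10-15.
`weekday 2` advances to the next Tuesday; 2005-10-15 is a Saturday, so it moves forward to 2005-10-18.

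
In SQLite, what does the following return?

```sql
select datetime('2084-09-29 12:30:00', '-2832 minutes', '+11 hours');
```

2832 minutes = 47h 12m; -2832 minutes from 2084-09-29 12:30:00 is 2084-09-27 13:18:00 (crosses midnight).
+11 hours from 2084-09-27 13:18:00 is 2084-09-28 00:18:00 (crosses midnight).

2084-09-28 00:18:00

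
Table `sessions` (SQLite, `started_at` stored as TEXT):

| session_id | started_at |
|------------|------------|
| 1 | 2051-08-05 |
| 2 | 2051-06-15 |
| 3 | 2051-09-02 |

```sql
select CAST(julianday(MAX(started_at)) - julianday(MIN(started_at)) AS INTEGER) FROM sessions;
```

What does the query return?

79

MIN = 2051-06-15, MAX = 2051-09-02.
15 days remain in June 2051 after the 15th (30 − 15).
July 2051: 31 days.
August 2051: 31 days.
Then 2 days into September 2051.
Total: 15 + 31 + 31 + 2 = 79.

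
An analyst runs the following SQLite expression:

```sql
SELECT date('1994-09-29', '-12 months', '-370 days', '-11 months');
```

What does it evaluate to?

Adding -12 months to 1994-09-29 gives 1993-09-29.
Applying '-370 days' to 1993-09-29: counting 370 days back gives 1992-09-24.
Adding -11 months to 1992-09-24 gives 1991-10-24.

1991-10-24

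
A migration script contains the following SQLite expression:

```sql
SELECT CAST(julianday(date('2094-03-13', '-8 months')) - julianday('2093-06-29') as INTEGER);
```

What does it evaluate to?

14

Adding -8 months to 2094-03-13 gives 2093-07-13.
1 day remains in June 2093 after the 29th (30 − 29).
Then 13 days into July 2093.
Total: 1 + 13 = 14.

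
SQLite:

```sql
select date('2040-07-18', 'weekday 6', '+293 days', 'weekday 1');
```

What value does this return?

`weekday 6` advances to the next Saturday; 2040-07-18 is a Wednesday, so it moves forward to 2040-07-21.
Applying '+293 days' to 2040-07-21: counting 293 days forward gives 2041-05-10.
`weekday 1` advances to the next Monday; 2041-05-10 is a Friday, so it moves forward to 2041-05-13.

2041-05-13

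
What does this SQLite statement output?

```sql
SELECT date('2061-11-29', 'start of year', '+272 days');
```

2061-09-30

`start of year` rewinds 2061-11-29 to 2061-01-01.
Applying '+272 days' to 2061-01-01: counting 272 days forward gives 2061-09-30.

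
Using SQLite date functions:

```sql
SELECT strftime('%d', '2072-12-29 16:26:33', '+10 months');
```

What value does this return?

First apply '+10 months': 2072-12-29 16:26:33 → 2073-10-29 16:26:33.
`%d` extracts the 2-digit day of month: 29.

29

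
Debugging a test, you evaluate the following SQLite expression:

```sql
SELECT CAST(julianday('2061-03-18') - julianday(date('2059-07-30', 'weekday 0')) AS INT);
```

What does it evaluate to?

593

`weekday 0` advances to the next Sunday; 2059-07-30 is a Wednesday, so it moves forward to 2059-08-03.
28 days remain in August 2059 after the 3rd (31 − 3).
Full months from September 2059 through February 2061 contribute their day counts.
Then 18 days into March 2061.
Total: 28 + 30 + 31 + 30 + 31 + 31 + 29 + 31 + 30 + 31 + 30 + 31 + 31 + 30 + 31 + 30 + 31 + 31 + 28 + 18 = 593.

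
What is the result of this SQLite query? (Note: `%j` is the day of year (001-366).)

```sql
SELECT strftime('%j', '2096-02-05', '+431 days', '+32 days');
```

First apply '+431 days', '+32 days': 2096-02-05 → 2097-05-13.
Day-of-year for 2097-05-13: days since 2097-01-01 inclusive = 133, zero-padded to 133.

133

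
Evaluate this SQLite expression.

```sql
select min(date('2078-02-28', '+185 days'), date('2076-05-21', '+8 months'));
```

2077-01-21

date('2078-02-28', '+185 days') → 2078-09-01.
date('2076-05-21', '+8 months') → 2077-01-21.
Earlier of the two is 2077-01-21.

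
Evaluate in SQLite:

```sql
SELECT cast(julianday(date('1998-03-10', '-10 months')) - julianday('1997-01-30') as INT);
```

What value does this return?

Adding -10 months to 1998-03-10 gives 1997-05-10.
1 day remains in January 1997 after the 30th (31 − 30).
February 1997: 28 days.
March 1997: 31 days.
April 1997: 30 days.
Then 10 days into May 1997.
Total: 1 + 28 + 31 + 30 + 10 = 100.

100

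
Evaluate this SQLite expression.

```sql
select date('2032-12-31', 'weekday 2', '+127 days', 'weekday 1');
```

`weekday 2` advances to the next Tuesday; 2032-12-31 is a Friday, so it moves forward to 2033-01-04.
Applying '+127 days' to 2033-01-04: counting 127 days forward gives 2033-05-11.
`weekday 1` advances to the next Monday; 2033-05-11 is a Wednesday, so it moves forward to 2033-05-16.

2033-05-16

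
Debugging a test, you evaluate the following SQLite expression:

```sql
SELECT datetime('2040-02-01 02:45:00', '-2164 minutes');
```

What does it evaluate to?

2164 minutes = 36h 4m; -2164 minutes from 2040-02-01 02:45:00 is 2040-01-30 14:41:00 (crosses midnight).

2040-01-30 14:41:00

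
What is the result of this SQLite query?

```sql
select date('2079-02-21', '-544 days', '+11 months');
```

Applying '-544 days' to 2079-02-21: counting 544 days back gives 2077-08-26.
Adding +11 months to 2077-08-26 gives 2078-07-26.

2078-07-26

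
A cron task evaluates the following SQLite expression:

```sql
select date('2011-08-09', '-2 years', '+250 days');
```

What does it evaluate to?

2010-04-16

Adding -2 years to 2011-08-09 gives 2009-08-09.
Applying '+250 days' to 2009-08-09: counting 250 days forward gives 2010-04-16.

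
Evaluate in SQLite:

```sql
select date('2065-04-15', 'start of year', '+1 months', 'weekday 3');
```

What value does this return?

2065-02-04

`start of year` rewinds 2065-04-15 to 2065-01-01.
Adding +1 month to 2065-01-01 gives 2065-02-01.
`weekday 3` advances to the next Wednesday; 2065-02-01 is a Sunday, so it moves forward to 2065-02-04.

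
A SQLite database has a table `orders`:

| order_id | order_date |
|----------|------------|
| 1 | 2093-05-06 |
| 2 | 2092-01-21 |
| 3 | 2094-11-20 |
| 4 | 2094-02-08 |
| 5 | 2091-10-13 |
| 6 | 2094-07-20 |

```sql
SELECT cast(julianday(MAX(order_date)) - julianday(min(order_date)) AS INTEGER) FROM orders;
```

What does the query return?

MIN = 2091-10-13, MAX = 2094-11-20.
18 days remain in October 2091 after the 13th (31 − 13).
Full months from November 2091 through October 2094 contribute their day counts.
Then 20 days into November 2094.
Total: 18 + 30 + 31 + 31 + 29 + 31 + 30 + 31 + 30 + 31 + 31 + 30 + 31 + 30 + 31 + 31 + 28 + 31 + 30 + 31 + 30 + 31 + 31 + 30 + 31 + 30 + 31 + 31 + 28 + 31 + 30 + 31 + 30 + 31 + 31 + 30 + 31 + 20 = 1134.

1134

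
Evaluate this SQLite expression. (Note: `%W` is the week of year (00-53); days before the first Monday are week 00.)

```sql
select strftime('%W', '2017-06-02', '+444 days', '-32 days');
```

29

First apply '+444 days', '-32 days': 2017-06-02 → 2018-07-19.
2018-07-19 is a Thursday. SQLite's %W counts Mondays since the year started; the result is 29.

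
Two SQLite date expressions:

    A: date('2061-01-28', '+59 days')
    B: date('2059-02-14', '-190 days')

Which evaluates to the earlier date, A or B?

B

A = 2061-03-28.
B = 2058-08-08.
B is earlier.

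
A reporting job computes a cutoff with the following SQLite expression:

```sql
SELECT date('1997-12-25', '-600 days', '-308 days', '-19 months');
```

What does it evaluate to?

Applying '-600 days' to 1997-12-25: counting 600 days back gives 1996-05-04.
Applying '-308 days' to 1996-05-04: counting 308 days back gives 1995-07-01.
Adding -19 months to 1995-07-01 gives 1993-12-01.

1993-12-01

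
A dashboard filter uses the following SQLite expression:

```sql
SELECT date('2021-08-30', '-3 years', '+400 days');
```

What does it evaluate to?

2019-10-04

Adding -3 years to 2021-08-30 gives 2018-08-30.
Applying '+400 days' to 2018-08-30: counting 400 days forward gives 2019-10-04.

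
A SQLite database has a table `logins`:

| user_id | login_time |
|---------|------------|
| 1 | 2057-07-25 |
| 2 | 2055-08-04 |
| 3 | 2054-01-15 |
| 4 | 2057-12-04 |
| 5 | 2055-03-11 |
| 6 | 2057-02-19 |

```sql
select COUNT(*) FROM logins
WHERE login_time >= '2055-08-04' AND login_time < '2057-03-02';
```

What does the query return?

Rows in [2055-08-04, 2057-03-02): 2055-08-04, 2057-02-19 → 2 rows.

2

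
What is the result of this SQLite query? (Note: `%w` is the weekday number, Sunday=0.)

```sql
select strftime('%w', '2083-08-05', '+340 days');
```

1

First apply '+340 days': 2083-08-05 → 2084-07-10.
2084-07-10 is a Monday; with Sunday=0 that is 1.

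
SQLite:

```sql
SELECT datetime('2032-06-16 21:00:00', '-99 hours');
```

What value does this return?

2032-06-12 18:00:00

-99 hours from 2032-06-16 21:00:00 is 2032-06-12 18:00:00 (crosses midnight).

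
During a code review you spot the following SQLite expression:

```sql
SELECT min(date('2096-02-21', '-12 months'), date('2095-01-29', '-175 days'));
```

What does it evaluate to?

date('2096-02-21', '-12 months') → 2095-02-21.
date('2095-01-29', '-175 days') → 2094-08-07.
Earlier of the two is 2094-08-07.

2094-08-07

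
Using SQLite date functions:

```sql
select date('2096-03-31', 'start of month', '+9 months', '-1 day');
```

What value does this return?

2096-11-30

`start of month` rewinds 2096-03-31 to 2096-03-01.
Adding +9 months to 2096-03-01 gives 2096-12-01.
Going back 1 day from 2096-12-01 reaches 2096-11-30 (last day of November, 30 days).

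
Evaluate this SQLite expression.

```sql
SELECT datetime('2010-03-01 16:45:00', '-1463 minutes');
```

1463 minutes = 24h 23m; -1463 minutes from 2010-03-01 16:45:00 is 2010-02-28 16:22:00 (crosses midnight).

2010-02-28 16:22:00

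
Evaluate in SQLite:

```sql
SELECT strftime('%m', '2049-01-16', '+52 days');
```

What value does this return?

03

First apply '+52 days': 2049-01-16 → 2049-03-09.
`%m` extracts the 2-digit month (01-12): 03.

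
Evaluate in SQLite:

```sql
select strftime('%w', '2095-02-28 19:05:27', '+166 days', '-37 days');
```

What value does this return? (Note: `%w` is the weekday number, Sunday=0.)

First apply '+166 days', '-37 days': 2095-02-28 19:05:27 → 2095-07-07 19:05:27.
2095-07-07 is a Thursday; with Sunday=0 that is 4.

4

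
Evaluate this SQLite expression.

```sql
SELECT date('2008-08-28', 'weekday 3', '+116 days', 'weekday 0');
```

`weekday 3` advances to the next Wednesday; 2008-08-28 is a Thursday, so it moves forward to 2008-09-03.
Applying '+116 days' to 2008-09-03: counting 116 days forward gives 2008-12-28.
`weekday 0` advances to the next Sunday; 2008-12-28 is already a Sunday, so it stays at 2008-12-28.

2008-12-28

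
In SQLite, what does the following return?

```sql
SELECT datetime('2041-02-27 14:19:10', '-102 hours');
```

2041-02-23 08:19:10

-102 hours from 2041-02-27 14:19:10 is 2041-02-23 08:19:10 (crosses midnight).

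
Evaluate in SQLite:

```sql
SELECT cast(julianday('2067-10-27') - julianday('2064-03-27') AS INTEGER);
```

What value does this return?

4 days remain in March 2064 after the 27th (31 − 27).
Full months from April 2064 through September 2067 contribute their day counts.
Then 27 days into October 2067.
Total: 4 + 30 + 31 + 30 + 31 + 31 + 30 + 31 + 30 + 31 + 31 + 28 + 31 + 30 + 31 + 30 + 31 + 31 + 30 + 31 + 30 + 31 + 31 + 28 + 31 + 30 + 31 + 30 + 31 + 31 + 30 + 31 + 30 + 31 + 31 + 28 + 31 + 30 + 31 + 30 + 31 + 31 + 30 + 27 = 1309.

1309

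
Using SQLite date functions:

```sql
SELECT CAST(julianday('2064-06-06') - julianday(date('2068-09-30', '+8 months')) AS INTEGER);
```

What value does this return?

Adding +8 months to 2068-09-30 gives 2069-05-30.
24 days remain in June 2064 after the 6th (30 − 6).
Full months from July 2064 through April 2069 contribute their day counts.
Then 30 days into May 2069.
Total: 24 + 31 + 31 + 30 + 31 + 30 + 31 + 31 + 28 + 31 + 30 + 31 + 30 + 31 + 31 + 30 + 31 + 30 + 31 + 31 + 28 + 31 + 30 + 31 + 30 + 31 + 31 + 30 + 31 + 30 + 31 + 31 + 28 + 31 + 30 + 31 + 30 + 31 + 31 + 30 + 31 + 30 + 31 + 31 + 29 + 31 + 30 + 31 + 30 + 31 + 31 + 30 + 31 + 30 + 31 + 31 + 28 + 31 + 30 + 30 = 1819.
The subtraction is earlier − later, so the result is −1819 → -1819.

-1819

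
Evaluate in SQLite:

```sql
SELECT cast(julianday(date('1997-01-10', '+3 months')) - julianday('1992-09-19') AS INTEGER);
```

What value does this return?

1664

Adding +3 months to 1997-01-10 gives 1997-04-10.
11 days remain in September 1992 after the 19th (30 − 19).
Full months from October 1992 through March 1997 contribute their day counts.
Then 10 days into April 1997.
Total: 11 + 31 + 30 + 31 + 31 + 28 + 31 + 30 + 31 + 30 + 31 + 31 + 30 + 31 + 30 + 31 + 31 + 28 + 31 + 30 + 31 + 30 + 31 + 31 + 30 + 31 + 30 + 31 + 31 + 28 + 31 + 30 + 31 + 30 + 31 + 31 + 30 + 31 + 30 + 31 + 31 + 29 + 31 + 30 + 31 + 30 + 31 + 31 + 30 + 31 + 30 + 31 + 31 + 28 + 31 + 10 = 1664.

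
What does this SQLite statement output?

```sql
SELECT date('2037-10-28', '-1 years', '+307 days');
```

2037-08-31

Adding -1 year to 2037-10-28 gives 2036-10-28.
Applying '+307 days' to 2036-10-28: counting 307 days forward gives 2037-08-31.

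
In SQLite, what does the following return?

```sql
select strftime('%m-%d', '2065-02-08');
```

02-08

`%m-%d` extracts the month-day: 02-08.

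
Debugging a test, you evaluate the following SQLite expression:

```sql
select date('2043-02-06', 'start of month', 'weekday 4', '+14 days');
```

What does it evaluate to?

`start of month` rewinds 2043-02-06 to 2043-02-01.
`weekday 4` advances to the next Thursday; 2043-02-01 is a Sunday, so it moves forward to 2043-02-05.
Advancing 14 more days within February lands on 2043-02-19.

2043-02-19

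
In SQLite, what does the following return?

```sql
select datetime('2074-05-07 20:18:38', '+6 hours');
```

+6 hours from 2074-05-07 20:18:38 is 2074-05-08 02:18:38 (crosses midnight).

2074-05-08 02:18:38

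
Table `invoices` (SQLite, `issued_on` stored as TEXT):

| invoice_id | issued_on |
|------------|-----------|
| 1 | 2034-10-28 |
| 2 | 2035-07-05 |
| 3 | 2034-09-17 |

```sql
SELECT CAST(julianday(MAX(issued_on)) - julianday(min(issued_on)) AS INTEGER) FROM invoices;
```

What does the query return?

291

MIN = 2034-09-17, MAX = 2035-07-05.
13 days remain in September 2034 after the 17th (30 − 17).
Full months from October 2034 through June 2035 contribute their day counts.
Then 5 days into July 2035.
Total: 13 + 31 + 30 + 31 + 31 + 28 + 31 + 30 + 31 + 30 + 5 = 291.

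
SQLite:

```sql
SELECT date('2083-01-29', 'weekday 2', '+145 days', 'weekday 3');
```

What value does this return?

`weekday 2` advances to the next Tuesday; 2083-01-29 is a Friday, so it moves forward to 2083-02-02.
Applying '+145 days' to 2083-02-02: counting 145 days forward gives 2083-06-27.
`weekday 3` advances to the next Wednesday; 2083-06-27 is a Sunday, so it moves forward to 2083-06-30.

2083-06-30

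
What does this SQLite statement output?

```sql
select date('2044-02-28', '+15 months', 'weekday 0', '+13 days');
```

Adding +15 months to 2044-02-28 gives 2045-05-28.
`weekday 0` advances to the next Sunday; 2045-05-28 is already a Sunday, so it stays at 2045-05-28.
May 2045 has 31 days; 3 remain after the 28th, so 4 days reach 2045-06-01.
Advancing 9 more days within June lands on 2045-06-10.

2045-06-10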